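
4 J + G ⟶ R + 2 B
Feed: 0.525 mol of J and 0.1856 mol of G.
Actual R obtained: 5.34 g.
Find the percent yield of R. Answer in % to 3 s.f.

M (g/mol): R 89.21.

n(J) = 0.5250 mol
n(G) = 0.1856 mol
n/ν → J: 0.1313, G: 0.1856; J is limiting.
theoretical n(R) = (1/4) × 0.5250 = 0.1313 mol → 11.71 g
% yield = 5.34 / 11.71 × 100 = 45.60 %

45.6 %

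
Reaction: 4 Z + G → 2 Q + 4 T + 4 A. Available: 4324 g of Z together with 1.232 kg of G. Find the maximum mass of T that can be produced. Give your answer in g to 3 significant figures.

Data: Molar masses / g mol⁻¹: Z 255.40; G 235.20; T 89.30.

n(Z) = 4324 / 255.40 = 16.93 mol
n(G) = 1.232×1000 / 235.20 = 5.238 mol
n/ν → Z: 4.233, G: 5.238; Z is limiting.
n(T) = (4/4) × 16.93 = 16.93 mol
mass = 16.93 × 89.30 = 1512 g

1510 g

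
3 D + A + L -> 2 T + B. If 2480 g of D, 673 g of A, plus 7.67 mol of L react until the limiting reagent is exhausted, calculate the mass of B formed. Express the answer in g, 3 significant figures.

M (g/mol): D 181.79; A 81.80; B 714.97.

3250 g

n(D) = 2480 / 181.79 = 13.64 mol
n(A) = 673.0 / 81.80 = 8.227 mol
n(L) = 7.670 mol
n/ν → D: 4.547, A: 8.227, L: 7.670; D is limiting.
n(B) = (1/3) × 13.64 = 4.547 mol
mass = 4.547 × 714.97 = 3251 g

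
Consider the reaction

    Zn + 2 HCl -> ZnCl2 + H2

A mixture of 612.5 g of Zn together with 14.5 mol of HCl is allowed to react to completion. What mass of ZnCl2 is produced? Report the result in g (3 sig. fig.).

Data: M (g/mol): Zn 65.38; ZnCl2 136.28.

n(Zn) = 612.5 / 65.38 = 9.368 mol
n(HCl) = 14.50 mol
n/ν for Zn = 9.368/1 = 9.368
n/ν for HCl = 14.50/2 = 7.250
Smallest n/ν is HCl → limiting reagent.
n(ZnCl2) = (1/2) × 14.50 = 7.250 mol
mass = 7.250 × 136.28 = 988.0 g

988 g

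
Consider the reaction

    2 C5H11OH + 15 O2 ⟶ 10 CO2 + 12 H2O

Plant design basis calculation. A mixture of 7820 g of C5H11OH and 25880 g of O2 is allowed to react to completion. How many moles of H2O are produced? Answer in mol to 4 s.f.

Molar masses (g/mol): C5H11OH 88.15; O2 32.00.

532.3 mol

n(C5H11OH) = 7820 / 88.15 = 88.71 mol
n(O2) = 25880 / 32.00 = 808.8 mol
n/ν → C5H11OH: 44.36, O2: 53.92; C5H11OH is limiting.
n(H2O) = (12/2) × 88.71 = 532.3 mol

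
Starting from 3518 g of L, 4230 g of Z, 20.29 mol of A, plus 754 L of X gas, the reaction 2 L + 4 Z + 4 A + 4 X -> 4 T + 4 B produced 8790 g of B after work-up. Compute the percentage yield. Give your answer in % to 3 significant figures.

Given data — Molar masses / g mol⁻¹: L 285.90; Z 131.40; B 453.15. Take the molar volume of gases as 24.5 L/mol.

n(L) = 3518 / 285.90 = 12.31 mol
n(Z) = 4230 / 131.40 = 32.19 mol
n(A) = 20.29 mol
n(X) = 754.0 / 24.5 = 30.78 mol
n/ν → L: 6.155, Z: 8.048, A: 5.073, X: 7.695; A is limiting.
theoretical n(B) = (4/4) × 20.29 = 20.29 mol → 9194 g
% yield = 8790 / 9194 × 100 = 95.61 %

95.6 %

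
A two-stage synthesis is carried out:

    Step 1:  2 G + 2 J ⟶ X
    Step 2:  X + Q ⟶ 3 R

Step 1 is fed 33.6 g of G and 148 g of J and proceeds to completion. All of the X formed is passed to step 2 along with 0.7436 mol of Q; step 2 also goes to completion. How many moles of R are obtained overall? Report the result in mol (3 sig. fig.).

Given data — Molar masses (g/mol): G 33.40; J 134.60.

Step 1:
n(G) = 33.60 / 33.40 = 1.006 mol
n(J) = 148.0 / 134.60 = 1.100 mol
n/ν → G: 0.5030, J: 0.5500; G is limiting.
n(X) produced = (1/2) × 1.006 = 0.5030 mol
Step 2:
n(X) available = 0.5030 mol
n(Q) = 0.7436 mol
n/ν → X: 0.5030, Q: 0.7436; X is limiting.
n(R) = (3/1) × 0.5030 = 1.509 mol

1.51 mol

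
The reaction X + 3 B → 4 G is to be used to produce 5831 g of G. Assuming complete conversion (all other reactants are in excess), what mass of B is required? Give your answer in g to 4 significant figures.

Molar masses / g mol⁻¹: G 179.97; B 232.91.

n(G) = 5831 / 179.97 = 32.40 mol
n(B) = (3/4) × 32.40 = 24.30 mol
mass = 24.30 × 232.91 = 5660 g

5660 g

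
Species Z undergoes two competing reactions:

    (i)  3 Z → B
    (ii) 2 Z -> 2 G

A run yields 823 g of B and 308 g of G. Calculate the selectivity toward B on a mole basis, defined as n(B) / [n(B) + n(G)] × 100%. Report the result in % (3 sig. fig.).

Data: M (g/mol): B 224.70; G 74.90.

n(B) = 823 / 224.70 = 3.663 mol
n(G) = 308 / 74.90 = 4.112 mol
selectivity = 3.663/(3.663+4.112) × 100 = 47.11 %

47.1 %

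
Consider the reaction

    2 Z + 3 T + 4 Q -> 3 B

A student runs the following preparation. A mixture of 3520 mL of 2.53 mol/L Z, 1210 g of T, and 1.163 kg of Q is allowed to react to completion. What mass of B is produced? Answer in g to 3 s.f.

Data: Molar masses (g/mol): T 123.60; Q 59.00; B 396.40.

n(Z) = 2.53 × 3520/1000 = 8.906 mol
n(T) = 1210 / 123.60 = 9.790 mol
n(Q) = 1.163×1000 / 59.00 = 19.71 mol
n/ν → Z: 4.453, T: 3.263, Q: 4.928; T is limiting.
n(B) = (3/3) × 9.790 = 9.790 mol
mass = 9.790 × 396.40 = 3881 g

3880 g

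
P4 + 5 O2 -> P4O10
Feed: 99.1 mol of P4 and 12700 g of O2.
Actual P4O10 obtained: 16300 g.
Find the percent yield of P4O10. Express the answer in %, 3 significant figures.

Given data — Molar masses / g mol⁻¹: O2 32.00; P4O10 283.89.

n(P4) = 99.10 mol
n(O2) = 12700 / 32.00 = 396.9 mol
n/ν for P4 = 99.10/1 = 99.10
n/ν for O2 = 396.9/5 = 79.38
Smallest n/ν is O2 → limiting reagent.
theoretical n(P4O10) = (1/5) × 396.9 = 79.38 mol → 22540 g
% yield = 16300 / 22540 × 100 = 72.32 %

72.3 %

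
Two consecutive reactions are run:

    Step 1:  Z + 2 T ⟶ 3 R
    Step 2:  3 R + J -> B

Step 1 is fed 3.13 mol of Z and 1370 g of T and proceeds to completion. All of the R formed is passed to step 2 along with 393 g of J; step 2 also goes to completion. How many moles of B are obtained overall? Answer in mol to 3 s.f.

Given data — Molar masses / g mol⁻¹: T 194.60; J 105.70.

Step 1:
n(Z) = 3.130 mol
n(T) = 1370 / 194.60 = 7.040 mol
n/ν for Z = 3.130/1 = 3.130
n/ν for T = 7.040/2 = 3.520
Smallest n/ν is Z → limiting reagent.
n(R) produced = (3/1) × 3.130 = 9.390 mol
Step 2:
n(R) available = 9.390 mol
n(J) = 393.0 / 105.70 = 3.718 mol
n/ν for R = 9.390/3 = 3.130
n/ν for J = 3.718/1 = 3.718
Smallest n/ν is R → limiting reagent.
n(B) = (1/3) × 9.390 = 3.130 mol

3.13 mol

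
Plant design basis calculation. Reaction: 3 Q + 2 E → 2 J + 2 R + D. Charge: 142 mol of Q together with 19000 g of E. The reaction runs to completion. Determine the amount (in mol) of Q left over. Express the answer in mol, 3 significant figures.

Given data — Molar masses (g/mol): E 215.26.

9.60 mol

n(Q) = 142.0 mol
n(E) = 19000 / 215.26 = 88.27 mol
n/ν → Q: 47.33, E: 44.14; E is limiting.
Q consumed = (3/2) × 88.27 = 132.4 mol
Q remaining = 142.0 − 132.4 = 9.600 mol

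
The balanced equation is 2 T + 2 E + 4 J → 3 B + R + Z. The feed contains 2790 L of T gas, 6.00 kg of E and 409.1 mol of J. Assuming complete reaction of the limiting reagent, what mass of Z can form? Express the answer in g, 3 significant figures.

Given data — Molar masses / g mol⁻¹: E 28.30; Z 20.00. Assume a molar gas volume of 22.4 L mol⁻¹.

n(T) = 2790 / 22.4 = 124.6 mol
n(E) = 6.000×1000 / 28.30 = 212.0 mol
n(J) = 409.1 mol
n/ν for T = 124.6/2 = 62.30
n/ν for E = 212.0/2 = 106.0
n/ν for J = 409.1/4 = 102.3
Smallest n/ν is T → limiting reagent.
n(Z) = (1/2) × 124.6 = 62.30 mol
mass = 62.30 × 20.00 = 1246 g

1250 g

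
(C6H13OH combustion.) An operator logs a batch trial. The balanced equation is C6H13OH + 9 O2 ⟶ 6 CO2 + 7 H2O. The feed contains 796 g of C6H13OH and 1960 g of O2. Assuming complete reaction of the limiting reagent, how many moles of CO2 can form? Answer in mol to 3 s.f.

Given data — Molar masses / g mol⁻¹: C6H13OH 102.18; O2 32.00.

40.8 mol

n(C6H13OH) = 796.0 / 102.18 = 7.790 mol
n(O2) = 1960 / 32.00 = 61.25 mol
n/ν for C6H13OH = 7.790/1 = 7.790
n/ν for O2 = 61.25/9 = 6.806
Smallest n/ν is O2 → limiting reagent.
n(CO2) = (6/9) × 61.25 = 40.83 mol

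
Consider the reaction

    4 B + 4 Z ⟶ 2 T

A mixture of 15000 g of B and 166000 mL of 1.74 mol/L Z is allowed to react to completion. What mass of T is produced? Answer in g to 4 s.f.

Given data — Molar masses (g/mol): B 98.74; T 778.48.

n(B) = 15000 / 98.74 = 151.9 mol
n(Z) = 1.74 × 166000/1000 = 288.8 mol
n/ν → B: 37.98, Z: 72.20; B is limiting.
n(T) = (2/4) × 151.9 = 75.95 mol
mass = 75.95 × 778.48 = 59130 g

59130 g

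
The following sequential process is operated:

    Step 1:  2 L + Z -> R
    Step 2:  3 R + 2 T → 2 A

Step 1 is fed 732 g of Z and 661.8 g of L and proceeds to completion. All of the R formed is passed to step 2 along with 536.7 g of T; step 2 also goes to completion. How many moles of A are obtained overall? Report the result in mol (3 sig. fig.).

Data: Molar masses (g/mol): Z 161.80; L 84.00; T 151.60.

2.63 mol

Step 1:
n(Z) = 732.0 / 161.80 = 4.524 mol
n(L) = 661.8 / 84.00 = 7.879 mol
n/ν → Z: 4.524, L: 3.940; L is limiting.
n(R) produced = (1/2) × 7.879 = 3.940 mol
Step 2:
n(R) available = 3.940 mol
n(T) = 536.7 / 151.60 = 3.540 mol
n/ν → R: 1.313, T: 1.770; R is limiting.
n(A) = (2/3) × 3.940 = 2.627 mol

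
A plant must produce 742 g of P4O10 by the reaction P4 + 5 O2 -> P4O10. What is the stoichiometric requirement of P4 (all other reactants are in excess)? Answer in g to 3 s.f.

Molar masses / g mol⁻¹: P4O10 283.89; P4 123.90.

n(P4O10) = 742 / 283.89 = 2.614 mol
n(P4) = (1/1) × 2.614 = 2.614 mol
mass = 2.614 × 123.90 = 323.9 g

324 g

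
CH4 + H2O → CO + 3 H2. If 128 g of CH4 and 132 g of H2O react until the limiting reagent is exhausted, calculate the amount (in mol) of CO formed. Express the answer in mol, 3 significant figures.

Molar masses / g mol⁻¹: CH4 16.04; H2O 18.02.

n(CH4) = 128.0 / 16.04 = 7.980 mol
n(H2O) = 132.0 / 18.02 = 7.325 mol
n/ν → CH4: 7.980, H2O: 7.325; H2O is limiting.
n(CO) = (1/1) × 7.325 = 7.325 mol

7.33 mol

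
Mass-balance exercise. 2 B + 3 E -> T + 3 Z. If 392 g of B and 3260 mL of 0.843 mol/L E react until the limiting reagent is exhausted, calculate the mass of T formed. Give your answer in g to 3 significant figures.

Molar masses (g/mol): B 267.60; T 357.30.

n(B) = 392.0 / 267.60 = 1.465 mol
n(E) = 0.843 × 3260/1000 = 2.748 mol
n/ν for B = 1.465/2 = 0.7325
n/ν for E = 2.748/3 = 0.9160
Smallest n/ν is B → limiting reagent.
n(T) = (1/2) × 1.465 = 0.7325 mol
mass = 0.7325 × 357.30 = 261.7 g

262 g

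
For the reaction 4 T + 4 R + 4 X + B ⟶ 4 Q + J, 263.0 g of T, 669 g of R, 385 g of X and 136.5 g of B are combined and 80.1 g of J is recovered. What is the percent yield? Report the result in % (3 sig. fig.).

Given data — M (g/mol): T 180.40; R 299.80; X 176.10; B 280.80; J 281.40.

n(T) = 263.0 / 180.40 = 1.458 mol
n(R) = 669.0 / 299.80 = 2.231 mol
n(X) = 385.0 / 176.10 = 2.186 mol
n(B) = 136.5 / 280.80 = 0.4861 mol
n/ν for T = 1.458/4 = 0.3645
n/ν for R = 2.231/4 = 0.5578
n/ν for X = 2.186/4 = 0.5465
n/ν for B = 0.4861/1 = 0.4861
Smallest n/ν is T → limiting reagent.
theoretical n(J) = (1/4) × 1.458 = 0.3645 mol → 102.6 g
% yield = 80.1 / 102.6 × 100 = 78.07 %

78.1 %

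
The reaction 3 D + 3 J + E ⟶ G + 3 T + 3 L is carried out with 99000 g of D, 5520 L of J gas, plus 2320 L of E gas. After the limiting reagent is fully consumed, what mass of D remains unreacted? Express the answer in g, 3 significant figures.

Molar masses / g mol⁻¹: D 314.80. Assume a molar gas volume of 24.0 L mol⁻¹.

26600 g

n(D) = 99000 / 314.80 = 314.5 mol
n(J) = 5520 / 24.0 = 230.0 mol
n(E) = 2320 / 24.0 = 96.67 mol
n/ν for D = 314.5/3 = 104.8
n/ν for J = 230.0/3 = 76.67
n/ν for E = 96.67/1 = 96.67
Smallest n/ν is J → limiting reagent.
D consumed = (3/3) × 230.0 = 230.0 mol
D remaining = 314.5 − 230.0 = 84.50 mol
mass = 84.50 × 314.80 = 26600 g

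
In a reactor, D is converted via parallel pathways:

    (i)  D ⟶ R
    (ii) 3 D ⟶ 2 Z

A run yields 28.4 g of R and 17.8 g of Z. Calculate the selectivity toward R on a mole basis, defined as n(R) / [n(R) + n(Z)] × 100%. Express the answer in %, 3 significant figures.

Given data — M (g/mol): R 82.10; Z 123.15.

n(R) = 28.4 / 82.10 = 0.3459 mol
n(Z) = 17.8 / 123.15 = 0.1445 mol
selectivity = 0.3459/(0.3459+0.1445) × 100 = 70.53 %

70.5 %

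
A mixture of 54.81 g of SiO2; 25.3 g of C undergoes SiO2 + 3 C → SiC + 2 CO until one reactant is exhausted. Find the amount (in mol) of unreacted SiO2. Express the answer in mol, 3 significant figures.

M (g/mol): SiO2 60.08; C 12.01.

n(SiO2) = 54.81 / 60.08 = 0.9123 mol
n(C) = 25.30 / 12.01 = 2.107 mol
n/ν → SiO2: 0.9123, C: 0.7023; C is limiting.
SiO2 consumed = (1/3) × 2.107 = 0.7023 mol
SiO2 remaining = 0.9123 − 0.7023 = 0.2100 mol

0.210 mol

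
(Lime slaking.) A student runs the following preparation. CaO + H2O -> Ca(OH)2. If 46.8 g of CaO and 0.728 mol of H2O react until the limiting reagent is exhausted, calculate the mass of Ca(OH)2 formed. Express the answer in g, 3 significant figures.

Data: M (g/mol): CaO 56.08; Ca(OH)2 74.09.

53.9 g

n(CaO) = 46.80 / 56.08 = 0.8345 mol
n(H2O) = 0.7280 mol
n/ν for CaO = 0.8345/1 = 0.8345
n/ν for H2O = 0.7280/1 = 0.7280
Smallest n/ν is H2O → limiting reagent.
n(Ca(OH)2) = (1/1) × 0.7280 = 0.7280 mol
mass = 0.7280 × 74.09 = 53.94 g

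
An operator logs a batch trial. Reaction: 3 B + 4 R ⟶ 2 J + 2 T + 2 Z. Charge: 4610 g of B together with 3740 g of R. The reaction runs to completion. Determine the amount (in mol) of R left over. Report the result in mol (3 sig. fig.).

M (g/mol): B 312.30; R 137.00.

7.62 mol

n(B) = 4610 / 312.30 = 14.76 mol
n(R) = 3740 / 137.00 = 27.30 mol
n/ν for B = 14.76/3 = 4.920
n/ν for R = 27.30/4 = 6.825
Smallest n/ν is B → limiting reagent.
R consumed = (4/3) × 14.76 = 19.68 mol
R remaining = 27.30 − 19.68 = 7.620 mol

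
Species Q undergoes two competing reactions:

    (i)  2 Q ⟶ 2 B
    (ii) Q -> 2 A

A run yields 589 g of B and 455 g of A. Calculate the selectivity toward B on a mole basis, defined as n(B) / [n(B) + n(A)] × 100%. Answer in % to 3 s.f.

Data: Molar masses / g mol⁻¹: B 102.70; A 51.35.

39.3 %

n(B) = 589 / 102.70 = 5.735 mol
n(A) = 455 / 51.35 = 8.861 mol
selectivity = 5.735/(5.735+8.861) × 100 = 39.29 %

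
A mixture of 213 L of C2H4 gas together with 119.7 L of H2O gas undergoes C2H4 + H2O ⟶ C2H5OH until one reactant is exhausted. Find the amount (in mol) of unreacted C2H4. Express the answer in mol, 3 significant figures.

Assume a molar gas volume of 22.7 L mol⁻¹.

4.11 mol

n(C2H4) = 213.0 / 22.7 = 9.383 mol
n(H2O) = 119.7 / 22.7 = 5.273 mol
n/ν for C2H4 = 9.383/1 = 9.383
n/ν for H2O = 5.273/1 = 5.273
Smallest n/ν is H2O → limiting reagent.
C2H4 consumed = (1/1) × 5.273 = 5.273 mol
C2H4 remaining = 9.383 − 5.273 = 4.110 mol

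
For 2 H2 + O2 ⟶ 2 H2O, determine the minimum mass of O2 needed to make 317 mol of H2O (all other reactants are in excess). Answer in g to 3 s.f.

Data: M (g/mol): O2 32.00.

n(H2O) = 317.0 mol
n(O2) = (1/2) × 317.0 = 158.5 mol
mass = 158.5 × 32.00 = 5072 g

5070 g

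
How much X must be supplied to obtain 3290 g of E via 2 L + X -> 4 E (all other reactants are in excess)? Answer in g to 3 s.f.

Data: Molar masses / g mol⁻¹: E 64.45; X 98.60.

n(E) = 3290 / 64.45 = 51.05 mol
n(X) = (1/4) × 51.05 = 12.76 mol
mass = 12.76 × 98.60 = 1258 g

1260 g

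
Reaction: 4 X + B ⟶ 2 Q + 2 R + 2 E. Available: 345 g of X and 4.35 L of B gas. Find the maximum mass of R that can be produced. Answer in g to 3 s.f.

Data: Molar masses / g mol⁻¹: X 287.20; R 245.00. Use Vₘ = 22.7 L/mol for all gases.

93.9 g

n(X) = 345.0 / 287.20 = 1.201 mol
n(B) = 4.350 / 22.7 = 0.1916 mol
n/ν for X = 1.201/4 = 0.3003
n/ν for B = 0.1916/1 = 0.1916
Smallest n/ν is B → limiting reagent.
n(R) = (2/1) × 0.1916 = 0.3832 mol
mass = 0.3832 × 245.00 = 93.88 g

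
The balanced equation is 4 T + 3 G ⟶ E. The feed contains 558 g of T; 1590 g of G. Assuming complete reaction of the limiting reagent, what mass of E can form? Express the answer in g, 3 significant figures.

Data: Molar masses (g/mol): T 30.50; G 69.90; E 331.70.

n(T) = 558.0 / 30.50 = 18.30 mol
n(G) = 1590 / 69.90 = 22.75 mol
n/ν → T: 4.575, G: 7.583; T is limiting.
n(E) = (1/4) × 18.30 = 4.575 mol
mass = 4.575 × 331.70 = 1518 g

1520 g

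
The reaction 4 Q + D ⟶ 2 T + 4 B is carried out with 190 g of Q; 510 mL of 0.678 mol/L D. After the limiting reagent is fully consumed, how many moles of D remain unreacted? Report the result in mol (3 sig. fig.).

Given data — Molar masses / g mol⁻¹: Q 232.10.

n(Q) = 190.0 / 232.10 = 0.8186 mol
n(D) = 0.678 × 510.0/1000 = 0.3458 mol
n/ν → Q: 0.2047, D: 0.3458; Q is limiting.
D consumed = (1/4) × 0.8186 = 0.2047 mol
D remaining = 0.3458 − 0.2047 = 0.1411 mol

0.141 mol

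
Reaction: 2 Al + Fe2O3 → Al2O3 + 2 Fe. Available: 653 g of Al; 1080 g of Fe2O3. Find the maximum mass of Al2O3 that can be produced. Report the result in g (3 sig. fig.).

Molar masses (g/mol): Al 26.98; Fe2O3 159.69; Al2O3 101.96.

690 g

n(Al) = 653.0 / 26.98 = 24.20 mol
n(Fe2O3) = 1080 / 159.69 = 6.763 mol
n/ν → Al: 12.10, Fe2O3: 6.763; Fe2O3 is limiting.
n(Al2O3) = (1/1) × 6.763 = 6.763 mol
mass = 6.763 × 101.96 = 689.6 g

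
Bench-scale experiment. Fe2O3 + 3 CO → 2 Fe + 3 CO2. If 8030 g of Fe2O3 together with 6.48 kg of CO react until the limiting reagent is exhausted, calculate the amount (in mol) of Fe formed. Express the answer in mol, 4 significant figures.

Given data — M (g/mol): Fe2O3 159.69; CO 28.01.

100.6 mol

n(Fe2O3) = 8030 / 159.69 = 50.28 mol
n(CO) = 6.480×1000 / 28.01 = 231.3 mol
n/ν for Fe2O3 = 50.28/1 = 50.28
n/ν for CO = 231.3/3 = 77.10
Smallest n/ν is Fe2O3 → limiting reagent.
n(Fe) = (2/1) × 50.28 = 100.6 mol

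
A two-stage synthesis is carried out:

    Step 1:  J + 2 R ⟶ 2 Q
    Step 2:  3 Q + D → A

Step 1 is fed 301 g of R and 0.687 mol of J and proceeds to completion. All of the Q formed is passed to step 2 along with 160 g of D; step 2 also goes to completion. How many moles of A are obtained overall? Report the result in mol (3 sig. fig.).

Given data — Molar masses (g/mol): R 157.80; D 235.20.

Step 1:
n(R) = 301.0 / 157.80 = 1.907 mol
n(J) = 0.6870 mol
n/ν → R: 0.9535, J: 0.6870; J is limiting.
n(Q) produced = (2/1) × 0.6870 = 1.374 mol
Step 2:
n(Q) available = 1.374 mol
n(D) = 160.0 / 235.20 = 0.6803 mol
n/ν → Q: 0.4580, D: 0.6803; Q is limiting.
n(A) = (1/3) × 1.374 = 0.4580 mol

0.458 mol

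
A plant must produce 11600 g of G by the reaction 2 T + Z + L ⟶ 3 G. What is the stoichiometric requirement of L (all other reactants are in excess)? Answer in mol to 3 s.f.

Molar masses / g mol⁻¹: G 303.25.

n(G) = 11600 / 303.25 = 38.25 mol
n(L) = (1/3) × 38.25 = 12.75 mol

12.8 mol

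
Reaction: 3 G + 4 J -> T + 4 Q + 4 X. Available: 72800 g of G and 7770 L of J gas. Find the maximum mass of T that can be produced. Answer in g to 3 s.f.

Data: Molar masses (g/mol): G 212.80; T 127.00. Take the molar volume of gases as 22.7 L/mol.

10900 g

n(G) = 72800 / 212.80 = 342.1 mol
n(J) = 7770 / 22.7 = 342.3 mol
n/ν for G = 342.1/3 = 114.0
n/ν for J = 342.3/4 = 85.58
Smallest n/ν is J → limiting reagent.
n(T) = (1/4) × 342.3 = 85.58 mol
mass = 85.58 × 127.00 = 10870 g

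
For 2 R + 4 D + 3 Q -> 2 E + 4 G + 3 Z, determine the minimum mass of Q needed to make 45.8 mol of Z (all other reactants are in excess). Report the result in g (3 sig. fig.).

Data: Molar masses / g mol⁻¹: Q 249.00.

11400 g

n(Z) = 45.80 mol
n(Q) = (3/3) × 45.80 = 45.80 mol
mass = 45.80 × 249.00 = 11400 g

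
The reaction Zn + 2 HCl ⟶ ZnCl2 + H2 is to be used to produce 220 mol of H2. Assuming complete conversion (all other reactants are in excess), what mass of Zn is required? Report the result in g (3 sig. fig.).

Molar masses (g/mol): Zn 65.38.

n(H2) = 220.0 mol
n(Zn) = (1/1) × 220.0 = 220.0 mol
mass = 220.0 × 65.38 = 14380 g

14400 g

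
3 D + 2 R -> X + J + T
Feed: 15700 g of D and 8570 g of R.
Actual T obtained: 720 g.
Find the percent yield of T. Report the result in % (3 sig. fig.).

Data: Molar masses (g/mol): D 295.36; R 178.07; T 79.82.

n(D) = 15700 / 295.36 = 53.16 mol
n(R) = 8570 / 178.07 = 48.13 mol
n/ν for D = 53.16/3 = 17.72
n/ν for R = 48.13/2 = 24.07
Smallest n/ν is D → limiting reagent.
theoretical n(T) = (1/3) × 53.16 = 17.72 mol → 1414 g
% yield = 720 / 1414 × 100 = 50.92 %

50.9 %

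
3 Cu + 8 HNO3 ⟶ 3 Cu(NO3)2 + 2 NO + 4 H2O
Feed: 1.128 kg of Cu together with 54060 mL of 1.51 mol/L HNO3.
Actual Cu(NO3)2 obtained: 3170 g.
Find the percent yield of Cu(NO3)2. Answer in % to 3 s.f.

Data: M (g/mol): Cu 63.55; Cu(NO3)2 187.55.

n(Cu) = 1.128×1000 / 63.55 = 17.75 mol
n(HNO3) = 1.51 × 54060/1000 = 81.63 mol
n/ν → Cu: 5.917, HNO3: 10.20; Cu is limiting.
theoretical n(Cu(NO3)2) = (3/3) × 17.75 = 17.75 mol → 3329 g
% yield = 3170 / 3329 × 100 = 95.22 %

95.2 %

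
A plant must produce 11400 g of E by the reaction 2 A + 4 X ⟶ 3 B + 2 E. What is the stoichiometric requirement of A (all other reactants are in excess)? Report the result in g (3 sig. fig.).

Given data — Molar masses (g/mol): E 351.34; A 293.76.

n(E) = 11400 / 351.34 = 32.45 mol
n(A) = (2/2) × 32.45 = 32.45 mol
mass = 32.45 × 293.76 = 9533 g

9530 g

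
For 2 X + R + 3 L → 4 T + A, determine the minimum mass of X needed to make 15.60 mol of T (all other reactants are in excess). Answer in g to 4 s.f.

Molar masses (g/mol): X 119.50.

932.1 g

n(T) = 15.60 mol
n(X) = (2/4) × 15.60 = 7.800 mol
mass = 7.800 × 119.50 = 932.1 g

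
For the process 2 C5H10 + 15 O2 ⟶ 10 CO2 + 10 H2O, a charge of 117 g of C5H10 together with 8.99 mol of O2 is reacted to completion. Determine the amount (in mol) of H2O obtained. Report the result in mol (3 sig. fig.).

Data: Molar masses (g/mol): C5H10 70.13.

5.99 mol

n(C5H10) = 117.0 / 70.13 = 1.668 mol
n(O2) = 8.990 mol
n/ν → C5H10: 0.8340, O2: 0.5993; O2 is limiting.
n(H2O) = (10/15) × 8.990 = 5.993 mol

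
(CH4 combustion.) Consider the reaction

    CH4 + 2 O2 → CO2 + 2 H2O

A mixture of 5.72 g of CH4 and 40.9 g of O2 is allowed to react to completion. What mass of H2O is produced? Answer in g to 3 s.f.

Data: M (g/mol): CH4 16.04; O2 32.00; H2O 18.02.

n(CH4) = 5.720 / 16.04 = 0.3566 mol
n(O2) = 40.90 / 32.00 = 1.278 mol
n/ν for CH4 = 0.3566/1 = 0.3566
n/ν for O2 = 1.278/2 = 0.6390
Smallest n/ν is CH4 → limiting reagent.
n(H2O) = (2/1) × 0.3566 = 0.7132 mol
mass = 0.7132 × 18.02 = 12.85 g

12.9 g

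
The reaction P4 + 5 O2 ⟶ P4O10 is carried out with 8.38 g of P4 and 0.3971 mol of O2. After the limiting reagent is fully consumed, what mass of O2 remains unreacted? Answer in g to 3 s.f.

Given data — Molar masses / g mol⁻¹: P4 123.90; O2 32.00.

n(P4) = 8.380 / 123.90 = 0.06764 mol
n(O2) = 0.3971 mol
n/ν → P4: 0.06764, O2: 0.07942; P4 is limiting.
O2 consumed = (5/1) × 0.06764 = 0.3382 mol
O2 remaining = 0.3971 − 0.3382 = 0.05890 mol
mass = 0.05890 × 32.00 = 1.885 g

1.89 g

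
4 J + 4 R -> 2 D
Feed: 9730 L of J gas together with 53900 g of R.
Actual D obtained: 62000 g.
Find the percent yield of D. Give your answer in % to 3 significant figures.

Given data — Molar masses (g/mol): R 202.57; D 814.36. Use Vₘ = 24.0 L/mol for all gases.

57.2 %

n(J) = 9730 / 24.0 = 405.4 mol
n(R) = 53900 / 202.57 = 266.1 mol
n/ν for J = 405.4/4 = 101.4
n/ν for R = 266.1/4 = 66.53
Smallest n/ν is R → limiting reagent.
theoretical n(D) = (2/4) × 266.1 = 133.1 mol → 108400 g
% yield = 62000 / 108400 × 100 = 57.20 %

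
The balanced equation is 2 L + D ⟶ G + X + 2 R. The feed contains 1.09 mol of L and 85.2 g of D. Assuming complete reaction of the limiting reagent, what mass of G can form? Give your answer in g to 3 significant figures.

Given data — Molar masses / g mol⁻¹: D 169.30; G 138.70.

n(L) = 1.090 mol
n(D) = 85.20 / 169.30 = 0.5032 mol
n/ν → L: 0.5450, D: 0.5032; D is limiting.
n(G) = (1/1) × 0.5032 = 0.5032 mol
mass = 0.5032 × 138.70 = 69.79 g

69.8 g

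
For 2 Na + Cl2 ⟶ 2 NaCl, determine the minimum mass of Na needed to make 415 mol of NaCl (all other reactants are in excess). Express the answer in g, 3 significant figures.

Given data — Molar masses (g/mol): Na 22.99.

9540 g

n(NaCl) = 415.0 mol
n(Na) = (2/2) × 415.0 = 415.0 mol
mass = 415.0 × 22.99 = 9541 g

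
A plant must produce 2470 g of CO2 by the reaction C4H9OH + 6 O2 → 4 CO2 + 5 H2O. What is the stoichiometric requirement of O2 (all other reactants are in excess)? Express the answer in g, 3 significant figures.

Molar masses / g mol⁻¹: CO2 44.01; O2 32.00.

2690 g

n(CO2) = 2470 / 44.01 = 56.12 mol
n(O2) = (6/4) × 56.12 = 84.18 mol
mass = 84.18 × 32.00 = 2694 g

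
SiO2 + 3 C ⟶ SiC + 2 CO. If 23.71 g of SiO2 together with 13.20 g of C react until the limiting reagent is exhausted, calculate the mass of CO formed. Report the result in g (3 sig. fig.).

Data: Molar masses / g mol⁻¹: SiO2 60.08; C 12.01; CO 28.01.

20.5 g

n(SiO2) = 23.71 / 60.08 = 0.3946 mol
n(C) = 13.20 / 12.01 = 1.099 mol
n/ν for SiO2 = 0.3946/1 = 0.3946
n/ν for C = 1.099/3 = 0.3663
Smallest n/ν is C → limiting reagent.
n(CO) = (2/3) × 1.099 = 0.7327 mol
mass = 0.7327 × 28.01 = 20.52 g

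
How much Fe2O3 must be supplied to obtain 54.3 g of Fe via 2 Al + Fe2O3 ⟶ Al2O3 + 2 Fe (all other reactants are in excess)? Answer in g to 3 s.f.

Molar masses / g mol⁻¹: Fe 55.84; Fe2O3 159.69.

77.6 g

n(Fe) = 54.3 / 55.84 = 0.9724 mol
n(Fe2O3) = (1/2) × 0.9724 = 0.4862 mol
mass = 0.4862 × 159.69 = 77.64 g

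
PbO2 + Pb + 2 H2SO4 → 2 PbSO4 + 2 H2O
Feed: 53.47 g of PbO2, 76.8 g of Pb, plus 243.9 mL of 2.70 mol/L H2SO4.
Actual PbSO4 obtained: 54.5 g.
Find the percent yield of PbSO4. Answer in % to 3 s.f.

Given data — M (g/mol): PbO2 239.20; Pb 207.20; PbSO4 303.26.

40.2 %

n(PbO2) = 53.47 / 239.20 = 0.2235 mol
n(Pb) = 76.80 / 207.20 = 0.3707 mol
n(H2SO4) = 2.70 × 243.9/1000 = 0.6585 mol
n/ν for PbO2 = 0.2235/1 = 0.2235
n/ν for Pb = 0.3707/1 = 0.3707
n/ν for H2SO4 = 0.6585/2 = 0.3293
Smallest n/ν is PbO2 → limiting reagent.
theoretical n(PbSO4) = (2/1) × 0.2235 = 0.4470 mol → 135.6 g
% yield = 54.5 / 135.6 × 100 = 40.19 %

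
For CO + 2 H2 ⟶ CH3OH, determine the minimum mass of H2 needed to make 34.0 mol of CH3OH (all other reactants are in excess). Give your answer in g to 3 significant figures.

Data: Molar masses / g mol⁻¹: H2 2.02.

137 g

n(CH3OH) = 34.00 mol
n(H2) = (2/1) × 34.00 = 68.00 mol
mass = 68.00 × 2.02 = 137.4 g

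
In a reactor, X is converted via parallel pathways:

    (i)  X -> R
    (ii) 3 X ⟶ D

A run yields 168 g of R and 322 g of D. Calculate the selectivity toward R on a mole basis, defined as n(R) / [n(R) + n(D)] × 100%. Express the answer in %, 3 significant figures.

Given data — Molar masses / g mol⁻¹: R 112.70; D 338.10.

61.0 %

n(R) = 168 / 112.70 = 1.491 mol
n(D) = 322 / 338.10 = 0.9524 mol
selectivity = 1.491/(1.491+0.9524) × 100 = 61.02 %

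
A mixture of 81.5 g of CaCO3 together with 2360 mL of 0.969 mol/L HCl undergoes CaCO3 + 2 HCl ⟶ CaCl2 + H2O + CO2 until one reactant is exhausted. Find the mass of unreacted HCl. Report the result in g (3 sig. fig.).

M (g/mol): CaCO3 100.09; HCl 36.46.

n(CaCO3) = 81.50 / 100.09 = 0.8143 mol
n(HCl) = 0.969 × 2360/1000 = 2.287 mol
n/ν → CaCO3: 0.8143, HCl: 1.144; CaCO3 is limiting.
HCl consumed = (2/1) × 0.8143 = 1.629 mol
HCl remaining = 2.287 − 1.629 = 0.6580 mol
mass = 0.6580 × 36.46 = 23.99 g

24.0 g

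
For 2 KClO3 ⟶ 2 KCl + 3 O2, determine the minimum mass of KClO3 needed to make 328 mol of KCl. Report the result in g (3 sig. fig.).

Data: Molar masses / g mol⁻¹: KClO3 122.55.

40200 g

n(KCl) = 328.0 mol
n(KClO3) = (2/2) × 328.0 = 328.0 mol
mass = 328.0 × 122.55 = 40200 g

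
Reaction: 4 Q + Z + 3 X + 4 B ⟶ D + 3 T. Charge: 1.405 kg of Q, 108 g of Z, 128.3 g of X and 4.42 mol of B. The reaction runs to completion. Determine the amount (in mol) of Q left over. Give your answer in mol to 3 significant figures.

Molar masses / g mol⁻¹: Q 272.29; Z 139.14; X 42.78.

2.06 mol

n(Q) = 1.405×1000 / 272.29 = 5.160 mol
n(Z) = 108.0 / 139.14 = 0.7762 mol
n(X) = 128.3 / 42.78 = 2.999 mol
n(B) = 4.420 mol
n/ν → Q: 1.290, Z: 0.7762, X: 0.9997, B: 1.105; Z is limiting.
Q consumed = (4/1) × 0.7762 = 3.105 mol
Q remaining = 5.160 − 3.105 = 2.055 mol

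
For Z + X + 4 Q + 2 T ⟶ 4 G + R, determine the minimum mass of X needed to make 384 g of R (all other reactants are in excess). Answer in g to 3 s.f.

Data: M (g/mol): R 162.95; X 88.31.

n(R) = 384 / 162.95 = 2.357 mol
n(X) = (1/1) × 2.357 = 2.357 mol
mass = 2.357 × 88.31 = 208.1 g

208 g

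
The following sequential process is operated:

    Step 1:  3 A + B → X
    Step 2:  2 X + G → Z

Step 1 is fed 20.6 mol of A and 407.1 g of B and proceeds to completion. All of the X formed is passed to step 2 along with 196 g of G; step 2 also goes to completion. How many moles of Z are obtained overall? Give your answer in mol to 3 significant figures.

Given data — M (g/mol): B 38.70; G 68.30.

Step 1:
n(A) = 20.60 mol
n(B) = 407.1 / 38.70 = 10.52 mol
n/ν for A = 20.60/3 = 6.867
n/ν for B = 10.52/1 = 10.52
Smallest n/ν is A → limiting reagent.
n(X) produced = (1/3) × 20.60 = 6.867 mol
Step 2:
n(X) available = 6.867 mol
n(G) = 196.0 / 68.30 = 2.870 mol
n/ν for X = 6.867/2 = 3.434
n/ν for G = 2.870/1 = 2.870
Smallest n/ν is G → limiting reagent.
n(Z) = (1/1) × 2.870 = 2.870 mol

2.87 mol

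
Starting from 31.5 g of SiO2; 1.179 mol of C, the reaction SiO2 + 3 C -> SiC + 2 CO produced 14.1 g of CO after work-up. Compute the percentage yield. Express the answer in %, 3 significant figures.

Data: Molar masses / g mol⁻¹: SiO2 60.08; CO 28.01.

n(SiO2) = 31.50 / 60.08 = 0.5243 mol
n(C) = 1.179 mol
n/ν for SiO2 = 0.5243/1 = 0.5243
n/ν for C = 1.179/3 = 0.3930
Smallest n/ν is C → limiting reagent.
theoretical n(CO) = (2/3) × 1.179 = 0.7860 mol → 22.02 g
% yield = 14.1 / 22.02 × 100 = 64.03 %

64.0 %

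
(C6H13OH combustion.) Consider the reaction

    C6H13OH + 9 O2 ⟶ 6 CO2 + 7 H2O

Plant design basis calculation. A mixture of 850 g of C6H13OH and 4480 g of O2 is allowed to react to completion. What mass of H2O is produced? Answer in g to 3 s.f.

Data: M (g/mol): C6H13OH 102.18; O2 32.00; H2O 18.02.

1050 g

n(C6H13OH) = 850.0 / 102.18 = 8.319 mol
n(O2) = 4480 / 32.00 = 140.0 mol
n/ν for C6H13OH = 8.319/1 = 8.319
n/ν for O2 = 140.0/9 = 15.56
Smallest n/ν is C6H13OH → limiting reagent.
n(H2O) = (7/1) × 8.319 = 58.23 mol
mass = 58.23 × 18.02 = 1049 g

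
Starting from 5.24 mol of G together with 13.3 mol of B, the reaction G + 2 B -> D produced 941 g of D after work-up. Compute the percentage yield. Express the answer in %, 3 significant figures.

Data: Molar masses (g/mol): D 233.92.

76.8 %

n(G) = 5.240 mol
n(B) = 13.30 mol
n/ν for G = 5.240/1 = 5.240
n/ν for B = 13.30/2 = 6.650
Smallest n/ν is G → limiting reagent.
theoretical n(D) = (1/1) × 5.240 = 5.240 mol → 1226 g
% yield = 941 / 1226 × 100 = 76.75 %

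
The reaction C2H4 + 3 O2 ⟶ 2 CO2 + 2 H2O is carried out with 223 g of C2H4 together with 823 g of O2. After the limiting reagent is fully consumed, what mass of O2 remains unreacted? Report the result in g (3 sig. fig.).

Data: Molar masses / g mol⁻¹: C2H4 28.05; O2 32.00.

n(C2H4) = 223.0 / 28.05 = 7.950 mol
n(O2) = 823.0 / 32.00 = 25.72 mol
n/ν for C2H4 = 7.950/1 = 7.950
n/ν for O2 = 25.72/3 = 8.573
Smallest n/ν is C2H4 → limiting reagent.
O2 consumed = (3/1) × 7.950 = 23.85 mol
O2 remaining = 25.72 − 23.85 = 1.870 mol
mass = 1.870 × 32.00 = 59.84 g

59.8 g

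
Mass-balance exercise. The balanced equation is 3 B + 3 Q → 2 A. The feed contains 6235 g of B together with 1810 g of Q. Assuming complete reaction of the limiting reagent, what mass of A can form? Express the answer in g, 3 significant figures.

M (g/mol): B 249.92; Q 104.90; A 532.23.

n(B) = 6235 / 249.92 = 24.95 mol
n(Q) = 1810 / 104.90 = 17.25 mol
n/ν for B = 24.95/3 = 8.317
n/ν for Q = 17.25/3 = 5.750
Smallest n/ν is Q → limiting reagent.
n(A) = (2/3) × 17.25 = 11.50 mol
mass = 11.50 × 532.23 = 6121 g

6120 g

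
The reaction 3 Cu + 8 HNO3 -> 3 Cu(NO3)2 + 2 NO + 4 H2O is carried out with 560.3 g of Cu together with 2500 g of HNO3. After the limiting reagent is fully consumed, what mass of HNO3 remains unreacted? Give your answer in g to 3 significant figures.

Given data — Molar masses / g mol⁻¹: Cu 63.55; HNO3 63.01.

1020 g

n(Cu) = 560.3 / 63.55 = 8.817 mol
n(HNO3) = 2500 / 63.01 = 39.68 mol
n/ν → Cu: 2.939, HNO3: 4.960; Cu is limiting.
HNO3 consumed = (8/3) × 8.817 = 23.51 mol
HNO3 remaining = 39.68 − 23.51 = 16.17 mol
mass = 16.17 × 63.01 = 1019 g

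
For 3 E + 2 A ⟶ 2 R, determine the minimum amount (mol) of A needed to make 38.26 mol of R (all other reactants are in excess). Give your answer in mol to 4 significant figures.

38.26 mol

n(R) = 38.26 mol
n(A) = (2/2) × 38.26 = 38.26 mol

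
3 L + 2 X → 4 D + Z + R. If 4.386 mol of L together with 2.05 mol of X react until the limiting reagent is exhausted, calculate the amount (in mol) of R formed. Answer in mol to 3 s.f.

1.03 mol

n(L) = 4.386 mol
n(X) = 2.050 mol
n/ν for L = 4.386/3 = 1.462
n/ν for X = 2.050/2 = 1.025
Smallest n/ν is X → limiting reagent.
n(R) = (1/2) × 2.050 = 1.025 mol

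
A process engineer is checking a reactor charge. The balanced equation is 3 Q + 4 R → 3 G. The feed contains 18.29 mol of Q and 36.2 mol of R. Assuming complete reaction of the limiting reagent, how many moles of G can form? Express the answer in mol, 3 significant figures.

n(Q) = 18.29 mol
n(R) = 36.20 mol
n/ν → Q: 6.097, R: 9.050; Q is limiting.
n(G) = (3/3) × 18.29 = 18.29 mol

18.3 mol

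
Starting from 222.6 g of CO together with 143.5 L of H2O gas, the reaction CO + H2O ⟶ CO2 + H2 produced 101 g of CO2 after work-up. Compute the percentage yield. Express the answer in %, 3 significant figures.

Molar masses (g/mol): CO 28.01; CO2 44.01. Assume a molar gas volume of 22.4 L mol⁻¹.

35.8 %

n(CO) = 222.6 / 28.01 = 7.947 mol
n(H2O) = 143.5 / 22.4 = 6.406 mol
n/ν for CO = 7.947/1 = 7.947
n/ν for H2O = 6.406/1 = 6.406
Smallest n/ν is H2O → limiting reagent.
theoretical n(CO2) = (1/1) × 6.406 = 6.406 mol → 281.9 g
% yield = 101 / 281.9 × 100 = 35.83 %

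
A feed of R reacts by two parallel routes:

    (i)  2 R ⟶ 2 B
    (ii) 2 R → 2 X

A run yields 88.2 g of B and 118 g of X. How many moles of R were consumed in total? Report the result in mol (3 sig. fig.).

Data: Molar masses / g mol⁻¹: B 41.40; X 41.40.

n(B) = 88.2 / 41.40 = 2.130 mol
n(X) = 118 / 41.40 = 2.850 mol
n(R) via (i) = (2/2)×2.130 = 2.130 mol
n(R) via (ii) = (2/2)×2.850 = 2.850 mol
total n(R) = 2.130 + 2.850 = 4.980 mol

4.98 mol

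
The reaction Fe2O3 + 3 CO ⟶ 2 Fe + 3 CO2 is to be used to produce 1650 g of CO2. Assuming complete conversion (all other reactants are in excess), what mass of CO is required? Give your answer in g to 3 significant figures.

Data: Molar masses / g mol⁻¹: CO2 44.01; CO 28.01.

1050 g

n(CO2) = 1650 / 44.01 = 37.49 mol
n(CO) = (3/3) × 37.49 = 37.49 mol
mass = 37.49 × 28.01 = 1050 g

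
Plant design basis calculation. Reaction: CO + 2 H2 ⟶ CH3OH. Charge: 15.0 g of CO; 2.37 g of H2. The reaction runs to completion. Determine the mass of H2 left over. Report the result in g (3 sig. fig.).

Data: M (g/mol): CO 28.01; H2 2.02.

n(CO) = 15.00 / 28.01 = 0.5355 mol
n(H2) = 2.370 / 2.02 = 1.173 mol
n/ν → CO: 0.5355, H2: 0.5865; CO is limiting.
H2 consumed = (2/1) × 0.5355 = 1.071 mol
H2 remaining = 1.173 − 1.071 = 0.1020 mol
mass = 0.1020 × 2.02 = 0.2060 g

0.206 g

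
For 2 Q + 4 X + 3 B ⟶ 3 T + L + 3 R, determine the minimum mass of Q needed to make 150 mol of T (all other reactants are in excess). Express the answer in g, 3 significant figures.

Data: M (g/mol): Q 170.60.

n(T) = 150.0 mol
n(Q) = (2/3) × 150.0 = 100.0 mol
mass = 100.0 × 170.60 = 17060 g

17100 g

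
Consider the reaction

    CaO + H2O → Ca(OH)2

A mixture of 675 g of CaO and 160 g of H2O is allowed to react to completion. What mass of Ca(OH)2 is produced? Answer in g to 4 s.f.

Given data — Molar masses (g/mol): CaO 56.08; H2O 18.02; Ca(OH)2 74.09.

n(CaO) = 675.0 / 56.08 = 12.04 mol
n(H2O) = 160.0 / 18.02 = 8.879 mol
n/ν for CaO = 12.04/1 = 12.04
n/ν for H2O = 8.879/1 = 8.879
Smallest n/ν is H2O → limiting reagent.
n(Ca(OH)2) = (1/1) × 8.879 = 8.879 mol
mass = 8.879 × 74.09 = 657.8 g

657.8 g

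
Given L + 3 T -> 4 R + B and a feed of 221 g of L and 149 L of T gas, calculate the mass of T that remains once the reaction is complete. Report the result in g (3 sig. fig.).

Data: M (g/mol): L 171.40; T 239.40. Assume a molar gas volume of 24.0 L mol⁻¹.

n(L) = 221.0 / 171.40 = 1.289 mol
n(T) = 149.0 / 24.0 = 6.208 mol
n/ν for L = 1.289/1 = 1.289
n/ν for T = 6.208/3 = 2.069
Smallest n/ν is L → limiting reagent.
T consumed = (3/1) × 1.289 = 3.867 mol
T remaining = 6.208 − 3.867 = 2.341 mol
mass = 2.341 × 239.40 = 560.4 g

560 g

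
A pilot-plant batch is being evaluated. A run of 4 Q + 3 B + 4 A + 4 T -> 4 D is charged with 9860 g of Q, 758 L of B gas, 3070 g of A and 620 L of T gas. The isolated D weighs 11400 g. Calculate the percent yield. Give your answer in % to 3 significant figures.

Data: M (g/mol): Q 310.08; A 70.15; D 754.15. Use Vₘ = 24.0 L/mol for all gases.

n(Q) = 9860 / 310.08 = 31.80 mol
n(B) = 758.0 / 24.0 = 31.58 mol
n(A) = 3070 / 70.15 = 43.76 mol
n(T) = 620.0 / 24.0 = 25.83 mol
n/ν for Q = 31.80/4 = 7.950
n/ν for B = 31.58/3 = 10.53
n/ν for A = 43.76/4 = 10.94
n/ν for T = 25.83/4 = 6.458
Smallest n/ν is T → limiting reagent.
theoretical n(D) = (4/4) × 25.83 = 25.83 mol → 19480 g
% yield = 11400 / 19480 × 100 = 58.52 %

58.5 %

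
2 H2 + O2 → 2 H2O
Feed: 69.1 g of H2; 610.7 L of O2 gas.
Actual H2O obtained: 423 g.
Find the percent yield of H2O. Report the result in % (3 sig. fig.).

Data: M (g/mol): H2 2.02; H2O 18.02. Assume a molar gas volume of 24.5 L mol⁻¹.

68.6 %

n(H2) = 69.10 / 2.02 = 34.21 mol
n(O2) = 610.7 / 24.5 = 24.93 mol
n/ν → H2: 17.11, O2: 24.93; H2 is limiting.
theoretical n(H2O) = (2/2) × 34.21 = 34.21 mol → 616.5 g
% yield = 423 / 616.5 × 100 = 68.61 %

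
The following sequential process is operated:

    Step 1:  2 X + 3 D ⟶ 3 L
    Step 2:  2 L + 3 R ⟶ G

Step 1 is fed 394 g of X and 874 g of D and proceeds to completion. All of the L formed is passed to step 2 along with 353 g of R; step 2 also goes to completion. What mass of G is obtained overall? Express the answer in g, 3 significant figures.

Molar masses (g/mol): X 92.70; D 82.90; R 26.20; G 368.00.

1170 g

Step 1:
n(X) = 394.0 / 92.70 = 4.250 mol
n(D) = 874.0 / 82.90 = 10.54 mol
n/ν → X: 2.125, D: 3.513; X is limiting.
n(L) produced = (3/2) × 4.250 = 6.375 mol
Step 2:
n(L) available = 6.375 mol
n(R) = 353.0 / 26.20 = 13.47 mol
n/ν → L: 3.188, R: 4.490; L is limiting.
n(G) = (1/2) × 6.375 = 3.188 mol
mass = 3.188 × 368.00 = 1173 g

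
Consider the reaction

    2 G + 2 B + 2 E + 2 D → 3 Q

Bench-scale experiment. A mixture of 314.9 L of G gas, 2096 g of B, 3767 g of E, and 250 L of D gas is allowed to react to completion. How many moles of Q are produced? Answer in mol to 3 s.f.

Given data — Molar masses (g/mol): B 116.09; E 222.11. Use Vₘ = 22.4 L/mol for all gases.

n(G) = 314.9 / 22.4 = 14.06 mol
n(B) = 2096 / 116.09 = 18.05 mol
n(E) = 3767 / 222.11 = 16.96 mol
n(D) = 250.0 / 22.4 = 11.16 mol
n/ν → G: 7.030, B: 9.025, E: 8.480, D: 5.580; D is limiting.
n(Q) = (3/2) × 11.16 = 16.74 mol

16.7 mol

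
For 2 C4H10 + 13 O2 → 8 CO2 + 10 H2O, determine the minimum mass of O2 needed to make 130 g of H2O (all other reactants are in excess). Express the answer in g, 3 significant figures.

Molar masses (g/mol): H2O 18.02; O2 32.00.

300 g

n(H2O) = 130 / 18.02 = 7.214 mol
n(O2) = (13/10) × 7.214 = 9.378 mol
mass = 9.378 × 32.00 = 300.1 g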